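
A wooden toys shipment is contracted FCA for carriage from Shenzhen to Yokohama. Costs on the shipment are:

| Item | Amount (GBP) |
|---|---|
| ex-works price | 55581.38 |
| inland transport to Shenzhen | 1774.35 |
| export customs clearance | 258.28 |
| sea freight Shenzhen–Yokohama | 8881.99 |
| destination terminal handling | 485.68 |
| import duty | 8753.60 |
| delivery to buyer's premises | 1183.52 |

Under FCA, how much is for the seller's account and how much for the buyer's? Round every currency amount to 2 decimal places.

Seller: GBP 57614.01; buyer: GBP 19304.79

FCA: the seller delivers export-cleared goods to the carrier; the buyer bears costs from that point.
Seller's account: goods 55581.38 + inland to port 1774.35 + export clearance 258.28 = 57614.01
Buyer's account: freight 8881.99 + destination terminal 485.68 + duty 8753.60 + delivery 1183.52 = 19304.79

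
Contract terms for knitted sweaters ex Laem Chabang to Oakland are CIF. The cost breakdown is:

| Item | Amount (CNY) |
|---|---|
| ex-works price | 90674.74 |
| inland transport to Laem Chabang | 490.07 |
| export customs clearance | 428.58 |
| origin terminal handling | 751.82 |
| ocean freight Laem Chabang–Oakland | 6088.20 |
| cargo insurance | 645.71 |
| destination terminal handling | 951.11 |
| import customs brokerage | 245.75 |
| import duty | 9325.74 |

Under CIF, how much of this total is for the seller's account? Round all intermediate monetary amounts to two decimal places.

CIF: the seller pays costs through ocean freight and marine insurance to the destination port.
Seller's account: goods 90674.74 + inland to port 490.07 + export clearance 428.58 + origin terminal 751.82 + freight 6088.20 + insurance 645.71 = 99079.12
Buyer's account: destination terminal 951.11 + brokerage 245.75 + duty 9325.74 = 10522.60

Seller's account: CNY 99079.12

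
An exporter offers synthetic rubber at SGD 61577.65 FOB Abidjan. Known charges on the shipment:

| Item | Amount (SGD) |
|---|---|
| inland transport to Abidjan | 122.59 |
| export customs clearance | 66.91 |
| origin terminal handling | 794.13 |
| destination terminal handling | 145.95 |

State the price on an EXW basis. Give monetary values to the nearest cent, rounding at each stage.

EXW price: SGD 60594.02

Not relevant to the conversion: destination terminal — on the buyer under both terms; not part of either seller's price.
From FOB to EXW, the seller no longer bears: inland to port, export clearance, origin terminal.
EXW price = 61577.65 − 122.59 − 66.91 − 794.13 = 60594.02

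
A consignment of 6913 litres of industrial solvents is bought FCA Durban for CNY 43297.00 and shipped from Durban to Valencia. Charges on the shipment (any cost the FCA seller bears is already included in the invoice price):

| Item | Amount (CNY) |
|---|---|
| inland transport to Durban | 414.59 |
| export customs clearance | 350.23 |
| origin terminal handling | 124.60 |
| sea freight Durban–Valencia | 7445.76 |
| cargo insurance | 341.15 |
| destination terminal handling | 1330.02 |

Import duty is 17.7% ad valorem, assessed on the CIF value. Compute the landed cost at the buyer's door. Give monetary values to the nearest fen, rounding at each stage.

FCA: the seller delivers export-cleared goods to the carrier; the buyer bears costs from that point.
Already in the invoice (seller's account under FCA): inland to port, export clearance — exclude.
CIF value = FCA price + origin terminal + freight + insurance = 43297.00 + 124.60 + 7445.76 + 341.15 = 51208.51
Import duty = 51208.51 × 17.7% = 9063.91
Buyer bears: origin terminal 124.60 + freight 7445.76 + insurance 341.15 + destination terminal 1330.02 + duty 9063.91 = 18305.44
Landed cost = invoice 43297.00 + 18305.44 = 61602.44

Total landed cost: CNY 61602.44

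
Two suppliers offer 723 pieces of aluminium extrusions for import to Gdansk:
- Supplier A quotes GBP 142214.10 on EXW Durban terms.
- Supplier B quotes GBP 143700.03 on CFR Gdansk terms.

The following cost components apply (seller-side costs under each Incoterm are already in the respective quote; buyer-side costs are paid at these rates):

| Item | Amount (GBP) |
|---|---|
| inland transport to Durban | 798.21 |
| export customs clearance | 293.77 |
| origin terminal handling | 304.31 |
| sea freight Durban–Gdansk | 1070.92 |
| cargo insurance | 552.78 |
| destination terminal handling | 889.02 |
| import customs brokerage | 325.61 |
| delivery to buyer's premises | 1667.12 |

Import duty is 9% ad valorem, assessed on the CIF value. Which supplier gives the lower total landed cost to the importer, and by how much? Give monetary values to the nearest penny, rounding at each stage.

Supplier B is cheaper by GBP 1069.60

Supplier A (EXW):
CIF value = EXW price + inland to port + export clearance + origin terminal + freight + insurance = 142214.10 + 798.21 + 293.77 + 304.31 + 1070.92 + 552.78 = 145234.09
Import duty = 145234.09 × 9% = 13071.07
Buyer bears (A): 798.21 + 293.77 + 304.31 + 1070.92 + 552.78 + 889.02 + 325.61 + 1667.12 = 5901.74
Landed cost (A) = invoice 142214.10 + 5901.74 + duty 13071.07 = 161186.91
Supplier B (CFR):
CIF value = CFR price + insurance = 143700.03 + 552.78 = 144252.81
Import duty = 144252.81 × 9% = 12982.75
Buyer bears (B): 552.78 + 889.02 + 325.61 + 1667.12 = 3434.53
Landed cost (B) = invoice 143700.03 + 3434.53 + duty 12982.75 = 160117.31
Difference = |161186.91 − 160117.31| = 1069.60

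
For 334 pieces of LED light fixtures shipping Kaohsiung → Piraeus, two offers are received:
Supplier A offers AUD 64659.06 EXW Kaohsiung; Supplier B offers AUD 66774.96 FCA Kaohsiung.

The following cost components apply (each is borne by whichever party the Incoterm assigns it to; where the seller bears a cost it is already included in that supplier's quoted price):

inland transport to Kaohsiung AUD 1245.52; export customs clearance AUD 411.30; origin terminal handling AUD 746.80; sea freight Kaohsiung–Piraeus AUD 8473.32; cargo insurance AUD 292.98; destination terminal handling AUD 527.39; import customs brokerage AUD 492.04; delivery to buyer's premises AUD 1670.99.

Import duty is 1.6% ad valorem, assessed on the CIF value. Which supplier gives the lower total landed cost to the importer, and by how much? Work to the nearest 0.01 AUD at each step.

Supplier A is cheaper by AUD 466.43

Supplier A (EXW):
CIF value = EXW price + inland to port + export clearance + origin terminal + freight + insurance = 64659.06 + 1245.52 + 411.30 + 746.80 + 8473.32 + 292.98 = 75828.98
Import duty = 75828.98 × 1.6% = 1213.26
Buyer bears (A): 1245.52 + 411.30 + 746.80 + 8473.32 + 292.98 + 527.39 + 492.04 + 1670.99 = 13860.34
Landed cost (A) = invoice 64659.06 + 13860.34 + duty 1213.26 = 79732.66
Supplier B (FCA):
CIF value = FCA price + origin terminal + freight + insurance = 66774.96 + 746.80 + 8473.32 + 292.98 = 76288.06
Import duty = 76288.06 × 1.6% = 1220.61
Buyer bears (B): 746.80 + 8473.32 + 292.98 + 527.39 + 492.04 + 1670.99 = 12203.52
Landed cost (B) = invoice 66774.96 + 12203.52 + duty 1220.61 = 80199.09
Difference = |79732.66 − 80199.09| = 466.43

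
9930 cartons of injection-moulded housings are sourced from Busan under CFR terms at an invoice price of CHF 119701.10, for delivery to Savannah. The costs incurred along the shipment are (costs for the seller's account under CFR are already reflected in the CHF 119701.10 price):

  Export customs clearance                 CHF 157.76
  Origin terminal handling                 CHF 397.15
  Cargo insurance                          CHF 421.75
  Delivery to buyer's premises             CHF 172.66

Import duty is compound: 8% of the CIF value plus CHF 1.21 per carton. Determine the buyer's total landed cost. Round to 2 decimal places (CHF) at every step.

Total landed cost: CHF 141920.64

CFR: the seller pays costs through ocean freight to the destination port, but not insurance.
Already in the invoice (seller's account under CFR): export clearance, origin terminal — exclude.
CIF value = CFR price + insurance = 119701.10 + 421.75 = 120122.85
Ad valorem component: 120122.85 × 8% = 9609.83
Specific component: 9930 × 1.21 = 12015.30
Import duty = 9609.83 + 12015.30 = 21625.13
Buyer bears: insurance 421.75 + delivery 172.66 + duty 21625.13 = 22219.54
Landed cost = invoice 119701.10 + 22219.54 = 141920.64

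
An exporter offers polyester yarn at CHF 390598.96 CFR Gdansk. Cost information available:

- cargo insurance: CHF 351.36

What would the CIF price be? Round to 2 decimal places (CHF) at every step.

CIF price: CHF 390950.32

From CFR to CIF, the seller additionally bears: insurance.
CIF price = 390598.96 + 351.36 = 390950.32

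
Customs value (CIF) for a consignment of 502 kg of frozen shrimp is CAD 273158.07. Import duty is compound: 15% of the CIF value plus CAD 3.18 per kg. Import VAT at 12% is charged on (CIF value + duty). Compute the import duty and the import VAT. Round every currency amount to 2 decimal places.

Import duty: CAD 42570.07; import VAT: CAD 37887.38

Ad valorem component: 273158.07 × 15% = 40973.71
Specific component: 502 × 3.18 = 1596.36
Import duty = 40973.71 + 1596.36 = 42570.07
VAT base = CIF + duty = 273158.07 + 42570.07 = 315728.14
Import VAT = 315728.14 × 12% = 37887.38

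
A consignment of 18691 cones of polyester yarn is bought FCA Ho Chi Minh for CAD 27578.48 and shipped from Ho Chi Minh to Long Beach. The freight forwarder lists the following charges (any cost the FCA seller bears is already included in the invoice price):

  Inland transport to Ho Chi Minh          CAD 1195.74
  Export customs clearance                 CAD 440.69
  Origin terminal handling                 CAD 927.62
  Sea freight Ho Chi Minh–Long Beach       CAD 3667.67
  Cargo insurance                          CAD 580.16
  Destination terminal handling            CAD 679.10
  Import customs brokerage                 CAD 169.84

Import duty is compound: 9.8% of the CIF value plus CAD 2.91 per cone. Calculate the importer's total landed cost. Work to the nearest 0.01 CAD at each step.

Total landed cost: CAD 91203.57

FCA: the seller delivers export-cleared goods to the carrier; the buyer bears costs from that point.
Already in the invoice (seller's account under FCA): inland to port, export clearance — exclude.
CIF value = FCA price + origin terminal + freight + insurance = 27578.48 + 927.62 + 3667.67 + 580.16 = 32753.93
Ad valorem component: 32753.93 × 9.8% = 3209.89
Specific component: 18691 × 2.91 = 54390.81
Import duty = 3209.89 + 54390.81 = 57600.70
Buyer bears: origin terminal 927.62 + freight 3667.67 + insurance 580.16 + destination terminal 679.10 + brokerage 169.84 + duty 57600.70 = 63625.09
Landed cost = invoice 27578.48 + 63625.09 = 91203.57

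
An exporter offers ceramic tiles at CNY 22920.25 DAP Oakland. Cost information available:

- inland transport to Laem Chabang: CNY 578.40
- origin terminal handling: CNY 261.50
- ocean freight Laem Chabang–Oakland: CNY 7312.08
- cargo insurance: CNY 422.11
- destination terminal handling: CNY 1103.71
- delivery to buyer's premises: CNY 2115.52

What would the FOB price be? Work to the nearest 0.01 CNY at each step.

FOB price: CNY 11966.83

Not relevant to the conversion: inland to port, origin terminal — on the seller under both DAP and FOB; already in the DAP price and stays in the FOB price.
From DAP to FOB, the seller no longer bears: freight, insurance, destination terminal, delivery.
FOB price = 22920.25 − 7312.08 − 422.11 − 1103.71 − 2115.52 = 11966.83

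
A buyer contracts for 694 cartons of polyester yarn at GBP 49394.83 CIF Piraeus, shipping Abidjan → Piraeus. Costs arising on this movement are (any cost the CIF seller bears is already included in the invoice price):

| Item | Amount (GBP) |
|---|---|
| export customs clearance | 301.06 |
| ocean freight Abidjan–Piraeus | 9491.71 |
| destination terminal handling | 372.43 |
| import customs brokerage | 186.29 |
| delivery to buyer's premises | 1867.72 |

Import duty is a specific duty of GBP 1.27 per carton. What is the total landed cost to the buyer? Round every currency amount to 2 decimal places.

Total landed cost: GBP 52702.65

CIF: the seller pays costs through ocean freight and marine insurance to the destination port.
Already in the invoice (seller's account under CIF): export clearance, freight — exclude.
The CIF price already equals the CIF value: 49394.83
Import duty = 694 × 1.27 = 881.38
Buyer bears: destination terminal 372.43 + brokerage 186.29 + delivery 1867.72 + duty 881.38 = 3307.82
Landed cost = invoice 49394.83 + 3307.82 = 52702.65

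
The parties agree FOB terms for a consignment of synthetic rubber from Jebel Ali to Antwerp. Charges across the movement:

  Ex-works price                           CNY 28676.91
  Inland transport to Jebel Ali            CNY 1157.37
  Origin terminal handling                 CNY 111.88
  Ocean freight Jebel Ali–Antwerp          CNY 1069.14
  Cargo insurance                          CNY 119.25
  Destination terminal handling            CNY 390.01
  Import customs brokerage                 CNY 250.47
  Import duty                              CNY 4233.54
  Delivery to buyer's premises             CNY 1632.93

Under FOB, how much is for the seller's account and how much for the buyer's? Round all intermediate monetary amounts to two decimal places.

Seller: CNY 29946.16; buyer: CNY 7695.34

FOB: the seller bears costs until goods are on board at the origin port; the buyer bears freight, insurance and all costs thereafter.
Seller's account: goods 28676.91 + inland to port 1157.37 + origin terminal 111.88 = 29946.16
Buyer's account: freight 1069.14 + insurance 119.25 + destination terminal 390.01 + brokerage 250.47 + duty 4233.54 + delivery 1632.93 = 7695.34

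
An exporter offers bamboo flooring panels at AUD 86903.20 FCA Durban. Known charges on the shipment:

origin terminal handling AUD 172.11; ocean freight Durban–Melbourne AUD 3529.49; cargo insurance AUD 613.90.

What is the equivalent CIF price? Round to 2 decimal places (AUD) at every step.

From FCA to CIF, the seller additionally bears: origin terminal, freight, insurance.
CIF price = 86903.20 + 172.11 + 3529.49 + 613.90 = 91218.70

CIF price: AUD 91218.70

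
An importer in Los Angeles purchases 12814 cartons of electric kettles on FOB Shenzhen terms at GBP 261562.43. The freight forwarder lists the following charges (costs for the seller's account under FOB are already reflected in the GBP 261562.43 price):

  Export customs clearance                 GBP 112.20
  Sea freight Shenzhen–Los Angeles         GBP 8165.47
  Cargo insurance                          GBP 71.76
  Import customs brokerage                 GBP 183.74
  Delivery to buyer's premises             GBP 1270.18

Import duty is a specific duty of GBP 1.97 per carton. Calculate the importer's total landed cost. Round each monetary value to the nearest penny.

FOB: the seller bears costs until goods are on board at the origin port; the buyer bears freight, insurance and all costs thereafter.
Already in the invoice (seller's account under FOB): export clearance — exclude.
CIF value = FOB price + freight + insurance = 261562.43 + 8165.47 + 71.76 = 269799.66
Import duty = 12814 × 1.97 = 25243.58
Buyer bears: freight 8165.47 + insurance 71.76 + brokerage 183.74 + delivery 1270.18 + duty 25243.58 = 34934.73
Landed cost = invoice 261562.43 + 34934.73 = 296497.16

Total landed cost: GBP 296497.16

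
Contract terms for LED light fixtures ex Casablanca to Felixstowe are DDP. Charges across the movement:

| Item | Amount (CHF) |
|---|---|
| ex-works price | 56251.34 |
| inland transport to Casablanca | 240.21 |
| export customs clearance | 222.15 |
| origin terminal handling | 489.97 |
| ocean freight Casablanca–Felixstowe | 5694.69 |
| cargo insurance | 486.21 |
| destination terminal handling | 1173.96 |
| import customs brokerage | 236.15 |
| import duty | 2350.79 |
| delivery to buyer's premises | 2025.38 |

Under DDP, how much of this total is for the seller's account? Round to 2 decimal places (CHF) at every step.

DDP: the seller bears all costs including import duty.
Seller's account: goods 56251.34 + inland to port 240.21 + export clearance 222.15 + origin terminal 489.97 + freight 5694.69 + insurance 486.21 + destination terminal 1173.96 + brokerage 236.15 + duty 2350.79 + delivery 2025.38 = 69170.85
Buyer's account: 0.00

Seller's account: CHF 69170.85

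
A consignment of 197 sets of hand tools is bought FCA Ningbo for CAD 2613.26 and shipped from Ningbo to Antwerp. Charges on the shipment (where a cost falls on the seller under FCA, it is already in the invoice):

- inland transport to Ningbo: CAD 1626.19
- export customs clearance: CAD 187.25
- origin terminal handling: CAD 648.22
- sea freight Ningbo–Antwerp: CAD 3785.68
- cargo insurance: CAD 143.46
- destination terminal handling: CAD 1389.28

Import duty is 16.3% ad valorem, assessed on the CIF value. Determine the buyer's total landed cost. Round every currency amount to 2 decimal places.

FCA: the seller delivers export-cleared goods to the carrier; the buyer bears costs from that point.
Already in the invoice (seller's account under FCA): inland to port, export clearance — exclude.
CIF value = FCA price + origin terminal + freight + insurance = 2613.26 + 648.22 + 3785.68 + 143.46 = 7190.62
Import duty = 7190.62 × 16.3% = 1172.07
Buyer bears: origin terminal 648.22 + freight 3785.68 + insurance 143.46 + destination terminal 1389.28 + duty 1172.07 = 7138.71
Landed cost = invoice 2613.26 + 7138.71 = 9751.97

Total landed cost: CAD 9751.97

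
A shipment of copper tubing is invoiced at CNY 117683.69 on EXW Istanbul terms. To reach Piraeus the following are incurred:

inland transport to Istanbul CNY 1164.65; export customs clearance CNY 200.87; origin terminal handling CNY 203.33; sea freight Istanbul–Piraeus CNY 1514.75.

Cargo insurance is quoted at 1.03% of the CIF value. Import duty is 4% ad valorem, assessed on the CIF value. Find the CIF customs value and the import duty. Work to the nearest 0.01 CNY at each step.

Let C be the CIF value. C = EXW price + pre-shipment costs + freight + 1.03% × C
C − 1.03% × C = 117683.69 + 1164.65 + 200.87 + 203.33 + 1514.75
0.9897 × C = 120767.29
C = 120767.29 / 0.9897 = 122024.14
Insurance premium = 1.03% × 122024.14 = 1256.85
Import duty = 122024.14 × 4% = 4880.97

CIF value: CNY 122024.14; import duty: CNY 4880.97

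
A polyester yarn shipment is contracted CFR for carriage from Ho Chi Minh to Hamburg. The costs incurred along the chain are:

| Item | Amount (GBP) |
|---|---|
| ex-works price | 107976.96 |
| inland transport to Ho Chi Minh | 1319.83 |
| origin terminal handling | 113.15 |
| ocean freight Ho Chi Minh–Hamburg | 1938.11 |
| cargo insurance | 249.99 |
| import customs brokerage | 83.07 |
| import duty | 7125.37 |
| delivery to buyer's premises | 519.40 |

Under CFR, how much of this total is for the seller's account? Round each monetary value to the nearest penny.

Seller's account: GBP 111348.05

CFR: the seller pays costs through ocean freight to the destination port, but not insurance.
Seller's account: goods 107976.96 + inland to port 1319.83 + origin terminal 113.15 + freight 1938.11 = 111348.05
Buyer's account: insurance 249.99 + brokerage 83.07 + duty 7125.37 + delivery 519.40 = 7977.83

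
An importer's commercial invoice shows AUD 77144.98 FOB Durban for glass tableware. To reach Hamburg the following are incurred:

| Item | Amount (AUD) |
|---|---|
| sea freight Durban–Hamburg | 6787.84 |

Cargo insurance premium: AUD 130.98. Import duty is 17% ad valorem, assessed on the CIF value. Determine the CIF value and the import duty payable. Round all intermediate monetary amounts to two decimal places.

CIF = FOB price + freight + insurance
CIF = 77144.98 + 6787.84 + 130.98 = 84063.80
Import duty = 84063.80 × 17% = 14290.85

CIF value: AUD 84063.80; import duty: AUD 14290.85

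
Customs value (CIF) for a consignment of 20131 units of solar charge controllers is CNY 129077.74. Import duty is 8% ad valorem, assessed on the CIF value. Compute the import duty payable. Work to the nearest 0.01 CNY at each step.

Import duty: CNY 10326.22

Import duty = 129077.74 × 8% = 10326.22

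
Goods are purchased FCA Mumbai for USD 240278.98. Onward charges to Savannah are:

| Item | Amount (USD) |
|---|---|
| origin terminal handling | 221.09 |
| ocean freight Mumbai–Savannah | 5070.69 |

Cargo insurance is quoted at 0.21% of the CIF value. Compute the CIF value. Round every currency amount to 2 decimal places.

Let C be the CIF value. C = FCA price + pre-shipment costs + freight + 0.21% × C
C − 0.21% × C = 240278.98 + 221.09 + 5070.69
0.9979 × C = 245570.76
C = 245570.76 / 0.9979 = 246087.54
Insurance premium = 0.21% × 246087.54 = 516.78

CIF value: USD 246087.54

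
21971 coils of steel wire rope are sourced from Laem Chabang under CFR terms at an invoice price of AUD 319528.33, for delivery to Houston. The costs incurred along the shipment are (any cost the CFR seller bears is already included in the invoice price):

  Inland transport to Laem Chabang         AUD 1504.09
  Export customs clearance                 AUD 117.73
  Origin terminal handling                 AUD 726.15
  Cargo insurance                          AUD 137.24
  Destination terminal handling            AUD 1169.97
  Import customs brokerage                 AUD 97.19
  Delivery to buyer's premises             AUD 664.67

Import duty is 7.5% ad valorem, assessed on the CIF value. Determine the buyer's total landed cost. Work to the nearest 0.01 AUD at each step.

Total landed cost: AUD 345572.32

CFR: the seller pays costs through ocean freight to the destination port, but not insurance.
Already in the invoice (seller's account under CFR): inland to port, export clearance, origin terminal — exclude.
CIF value = CFR price + insurance = 319528.33 + 137.24 = 319665.57
Import duty = 319665.57 × 7.5% = 23974.92
Buyer bears: insurance 137.24 + destination terminal 1169.97 + brokerage 97.19 + delivery 664.67 + duty 23974.92 = 26043.99
Landed cost = invoice 319528.33 + 26043.99 = 345572.32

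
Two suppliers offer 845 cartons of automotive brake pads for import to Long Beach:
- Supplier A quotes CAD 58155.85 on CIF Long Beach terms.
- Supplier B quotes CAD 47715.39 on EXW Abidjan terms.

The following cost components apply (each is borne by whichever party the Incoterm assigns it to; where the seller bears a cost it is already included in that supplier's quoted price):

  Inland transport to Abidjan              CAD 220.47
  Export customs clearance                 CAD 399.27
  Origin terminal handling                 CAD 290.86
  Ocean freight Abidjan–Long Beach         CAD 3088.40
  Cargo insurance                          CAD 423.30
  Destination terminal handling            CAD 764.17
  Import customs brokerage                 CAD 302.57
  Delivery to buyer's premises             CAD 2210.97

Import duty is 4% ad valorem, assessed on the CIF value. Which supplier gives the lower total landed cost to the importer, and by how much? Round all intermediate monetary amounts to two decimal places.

Supplier B is cheaper by CAD 6258.88

Supplier A (CIF):
The CIF price already equals the CIF value: 58155.85
Import duty = 58155.85 × 4% = 2326.23
Buyer bears (A): 764.17 + 302.57 + 2210.97 = 3277.71
Landed cost (A) = invoice 58155.85 + 3277.71 + duty 2326.23 = 63759.79
Supplier B (EXW):
CIF value = EXW price + inland to port + export clearance + origin terminal + freight + insurance = 47715.39 + 220.47 + 399.27 + 290.86 + 3088.40 + 423.30 = 52137.69
Import duty = 52137.69 × 4% = 2085.51
Buyer bears (B): 220.47 + 399.27 + 290.86 + 3088.40 + 423.30 + 764.17 + 302.57 + 2210.97 = 7700.01
Landed cost (B) = invoice 47715.39 + 7700.01 + duty 2085.51 = 57500.91
Difference = |63759.79 − 57500.91| = 6258.88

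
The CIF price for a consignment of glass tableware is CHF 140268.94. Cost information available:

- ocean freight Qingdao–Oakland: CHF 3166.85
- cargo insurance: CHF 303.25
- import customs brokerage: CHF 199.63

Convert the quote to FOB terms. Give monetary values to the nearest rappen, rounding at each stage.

FOB price: CHF 136798.84

Not relevant to the conversion: brokerage — on the buyer under both terms; not part of either seller's price.
From CIF to FOB, the seller no longer bears: freight, insurance.
FOB price = 140268.94 − 3166.85 − 303.25 = 136798.84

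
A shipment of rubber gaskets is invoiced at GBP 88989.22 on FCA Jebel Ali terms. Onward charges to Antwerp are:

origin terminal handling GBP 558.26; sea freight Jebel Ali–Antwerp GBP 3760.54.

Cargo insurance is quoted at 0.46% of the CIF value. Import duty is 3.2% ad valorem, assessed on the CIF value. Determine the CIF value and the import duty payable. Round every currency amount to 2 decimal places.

CIF value: GBP 93739.22; import duty: GBP 2999.66

Let C be the CIF value. C = FCA price + pre-shipment costs + freight + 0.46% × C
C − 0.46% × C = 88989.22 + 558.26 + 3760.54
0.9954 × C = 93308.02
C = 93308.02 / 0.9954 = 93739.22
Insurance premium = 0.46% × 93739.22 = 431.20
Import duty = 93739.22 × 3.2% = 2999.66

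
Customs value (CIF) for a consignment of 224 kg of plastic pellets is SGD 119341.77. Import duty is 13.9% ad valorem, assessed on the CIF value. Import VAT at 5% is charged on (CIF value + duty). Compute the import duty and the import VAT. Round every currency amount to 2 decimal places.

Import duty: SGD 16588.51; import VAT: SGD 6796.51

Import duty = 119341.77 × 13.9% = 16588.51
VAT base = CIF + duty = 119341.77 + 16588.51 = 135930.28
Import VAT = 135930.28 × 5% = 6796.51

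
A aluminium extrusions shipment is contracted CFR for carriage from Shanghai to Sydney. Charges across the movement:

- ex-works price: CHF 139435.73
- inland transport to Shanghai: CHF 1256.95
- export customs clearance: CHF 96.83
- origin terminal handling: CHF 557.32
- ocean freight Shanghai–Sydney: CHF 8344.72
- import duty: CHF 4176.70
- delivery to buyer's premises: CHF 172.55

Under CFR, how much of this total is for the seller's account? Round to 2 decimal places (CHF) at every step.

CFR: the seller pays costs through ocean freight to the destination port, but not insurance.
Seller's account: goods 139435.73 + inland to port 1256.95 + export clearance 96.83 + origin terminal 557.32 + freight 8344.72 = 149691.55
Buyer's account: duty 4176.70 + delivery 172.55 = 4349.25

Seller's account: CHF 149691.55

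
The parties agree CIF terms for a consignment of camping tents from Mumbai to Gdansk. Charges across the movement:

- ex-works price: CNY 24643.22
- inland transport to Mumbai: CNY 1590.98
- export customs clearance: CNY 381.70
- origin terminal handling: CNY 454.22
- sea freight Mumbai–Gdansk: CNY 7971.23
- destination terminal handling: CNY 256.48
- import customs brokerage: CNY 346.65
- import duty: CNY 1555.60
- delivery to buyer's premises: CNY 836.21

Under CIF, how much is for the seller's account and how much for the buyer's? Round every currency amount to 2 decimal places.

CIF: the seller pays costs through ocean freight and marine insurance to the destination port.
Seller's account: goods 24643.22 + inland to port 1590.98 + export clearance 381.70 + origin terminal 454.22 + freight 7971.23 = 35041.35
Buyer's account: destination terminal 256.48 + brokerage 346.65 + duty 1555.60 + delivery 836.21 = 2994.94

Seller: CNY 35041.35; buyer: CNY 2994.94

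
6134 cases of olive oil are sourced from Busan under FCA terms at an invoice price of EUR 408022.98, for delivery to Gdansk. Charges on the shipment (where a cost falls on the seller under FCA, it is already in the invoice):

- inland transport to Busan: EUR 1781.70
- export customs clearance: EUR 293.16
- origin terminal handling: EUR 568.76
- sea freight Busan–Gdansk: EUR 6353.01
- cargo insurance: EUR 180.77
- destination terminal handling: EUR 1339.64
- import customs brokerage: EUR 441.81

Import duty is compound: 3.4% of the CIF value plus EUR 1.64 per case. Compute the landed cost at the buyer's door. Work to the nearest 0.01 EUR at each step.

FCA: the seller delivers export-cleared goods to the carrier; the buyer bears costs from that point.
Already in the invoice (seller's account under FCA): inland to port, export clearance — exclude.
CIF value = FCA price + origin terminal + freight + insurance = 408022.98 + 568.76 + 6353.01 + 180.77 = 415125.52
Ad valorem component: 415125.52 × 3.4% = 14114.27
Specific component: 6134 × 1.64 = 10059.76
Import duty = 14114.27 + 10059.76 = 24174.03
Buyer bears: origin terminal 568.76 + freight 6353.01 + insurance 180.77 + destination terminal 1339.64 + brokerage 441.81 + duty 24174.03 = 33058.02
Landed cost = invoice 408022.98 + 33058.02 = 441081.00

Total landed cost: EUR 441081.00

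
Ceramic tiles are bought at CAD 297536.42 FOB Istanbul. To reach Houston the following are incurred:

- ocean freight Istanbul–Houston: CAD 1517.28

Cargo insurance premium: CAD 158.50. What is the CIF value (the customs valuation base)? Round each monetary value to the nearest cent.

CIF value: CAD 299212.20

CIF = FOB price + freight + insurance
CIF = 297536.42 + 1517.28 + 158.50 = 299212.20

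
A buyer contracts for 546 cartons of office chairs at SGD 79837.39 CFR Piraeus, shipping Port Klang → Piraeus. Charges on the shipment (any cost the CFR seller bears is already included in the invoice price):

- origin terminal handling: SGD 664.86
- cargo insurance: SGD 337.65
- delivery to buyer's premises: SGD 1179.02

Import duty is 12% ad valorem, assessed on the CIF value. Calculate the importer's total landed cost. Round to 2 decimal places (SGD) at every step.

Total landed cost: SGD 90975.06

CFR: the seller pays costs through ocean freight to the destination port, but not insurance.
Already in the invoice (seller's account under CFR): origin terminal — exclude.
CIF value = CFR price + insurance = 79837.39 + 337.65 = 80175.04
Import duty = 80175.04 × 12% = 9621.00
Buyer bears: insurance 337.65 + delivery 1179.02 + duty 9621.00 = 11137.67
Landed cost = invoice 79837.39 + 11137.67 = 90975.06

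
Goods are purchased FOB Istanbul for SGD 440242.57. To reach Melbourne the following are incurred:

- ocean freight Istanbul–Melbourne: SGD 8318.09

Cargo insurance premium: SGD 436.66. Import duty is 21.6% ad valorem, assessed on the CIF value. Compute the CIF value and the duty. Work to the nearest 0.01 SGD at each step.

CIF value: SGD 448997.32; import duty: SGD 96983.42

CIF = FOB price + freight + insurance
CIF = 440242.57 + 8318.09 + 436.66 = 448997.32
Import duty = 448997.32 × 21.6% = 96983.42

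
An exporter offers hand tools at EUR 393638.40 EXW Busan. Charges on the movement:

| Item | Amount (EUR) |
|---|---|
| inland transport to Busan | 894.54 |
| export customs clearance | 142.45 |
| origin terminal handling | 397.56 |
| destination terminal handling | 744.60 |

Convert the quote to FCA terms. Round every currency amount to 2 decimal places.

Not relevant to the conversion: destination terminal, origin terminal — on the buyer under both terms; not part of either seller's price.
From EXW to FCA, the seller additionally bears: inland to port, export clearance.
FCA price = 393638.40 + 894.54 + 142.45 = 394675.39

FCA price: EUR 394675.39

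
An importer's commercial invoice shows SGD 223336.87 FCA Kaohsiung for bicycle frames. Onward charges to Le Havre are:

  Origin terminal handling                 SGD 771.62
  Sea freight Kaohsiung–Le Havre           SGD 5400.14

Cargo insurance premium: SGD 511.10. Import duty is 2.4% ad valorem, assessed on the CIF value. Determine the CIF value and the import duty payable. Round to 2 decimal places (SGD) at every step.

CIF = FCA price + pre-shipment costs + freight + insurance
CIF = 223336.87 + 771.62 + 5400.14 + 511.10 = 230019.73
Import duty = 230019.73 × 2.4% = 5520.47

CIF value: SGD 230019.73; import duty: SGD 5520.47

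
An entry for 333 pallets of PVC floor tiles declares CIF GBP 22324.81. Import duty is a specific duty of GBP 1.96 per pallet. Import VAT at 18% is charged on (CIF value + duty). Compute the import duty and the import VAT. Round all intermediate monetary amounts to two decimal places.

Import duty = 333 × 1.96 = 652.68
VAT base = CIF + duty = 22324.81 + 652.68 = 22977.49
Import VAT = 22977.49 × 18% = 4135.95

Import duty: GBP 652.68; import VAT: GBP 4135.95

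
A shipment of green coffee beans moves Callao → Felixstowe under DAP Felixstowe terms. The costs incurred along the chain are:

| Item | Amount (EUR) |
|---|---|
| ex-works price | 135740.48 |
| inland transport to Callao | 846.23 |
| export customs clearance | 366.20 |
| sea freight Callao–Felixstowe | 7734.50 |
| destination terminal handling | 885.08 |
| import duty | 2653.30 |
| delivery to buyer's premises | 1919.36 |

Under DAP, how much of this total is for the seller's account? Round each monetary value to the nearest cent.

Seller's account: EUR 147491.85

DAP: the seller bears all costs to the named destination except import duty and clearance.
Seller's account: goods 135740.48 + inland to port 846.23 + export clearance 366.20 + freight 7734.50 + destination terminal 885.08 + delivery 1919.36 = 147491.85
Buyer's account: duty 2653.30 = 2653.30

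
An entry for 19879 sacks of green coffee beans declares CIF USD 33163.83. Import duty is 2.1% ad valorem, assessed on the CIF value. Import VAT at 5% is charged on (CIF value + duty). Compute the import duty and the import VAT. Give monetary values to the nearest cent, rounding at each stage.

Import duty: USD 696.44; import VAT: USD 1693.01

Import duty = 33163.83 × 2.1% = 696.44
VAT base = CIF + duty = 33163.83 + 696.44 = 33860.27
Import VAT = 33860.27 × 5% = 1693.01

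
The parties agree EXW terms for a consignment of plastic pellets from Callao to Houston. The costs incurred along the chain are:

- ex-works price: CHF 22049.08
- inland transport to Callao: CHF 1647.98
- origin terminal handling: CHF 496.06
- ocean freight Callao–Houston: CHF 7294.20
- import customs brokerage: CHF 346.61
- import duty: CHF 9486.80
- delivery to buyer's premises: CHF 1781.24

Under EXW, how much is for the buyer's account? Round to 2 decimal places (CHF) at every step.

EXW: the seller makes goods available at their premises; the buyer bears all onward costs.
Seller's account: goods 22049.08 = 22049.08
Buyer's account: inland to port 1647.98 + origin terminal 496.06 + freight 7294.20 + brokerage 346.61 + duty 9486.80 + delivery 1781.24 = 21052.89

Buyer's account: CHF 21052.89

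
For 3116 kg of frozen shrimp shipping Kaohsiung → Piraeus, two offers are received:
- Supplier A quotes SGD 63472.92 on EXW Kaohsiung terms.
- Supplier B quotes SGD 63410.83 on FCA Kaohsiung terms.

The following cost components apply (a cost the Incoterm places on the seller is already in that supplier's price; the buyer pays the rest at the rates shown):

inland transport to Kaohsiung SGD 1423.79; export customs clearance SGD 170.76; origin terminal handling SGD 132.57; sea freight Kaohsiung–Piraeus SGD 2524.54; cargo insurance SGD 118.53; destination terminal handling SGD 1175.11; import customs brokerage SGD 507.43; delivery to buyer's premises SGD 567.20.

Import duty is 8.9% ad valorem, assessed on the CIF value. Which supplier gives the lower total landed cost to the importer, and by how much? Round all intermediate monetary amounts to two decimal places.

Supplier B is cheaper by SGD 1804.08

Supplier A (EXW):
CIF value = EXW price + inland to port + export clearance + origin terminal + freight + insurance = 63472.92 + 1423.79 + 170.76 + 132.57 + 2524.54 + 118.53 = 67843.11
Import duty = 67843.11 × 8.9% = 6038.04
Buyer bears (A): 1423.79 + 170.76 + 132.57 + 2524.54 + 118.53 + 1175.11 + 507.43 + 567.20 = 6619.93
Landed cost (A) = invoice 63472.92 + 6619.93 + duty 6038.04 = 76130.89
Supplier B (FCA):
CIF value = FCA price + origin terminal + freight + insurance = 63410.83 + 132.57 + 2524.54 + 118.53 = 66186.47
Import duty = 66186.47 × 8.9% = 5890.60
Buyer bears (B): 132.57 + 2524.54 + 118.53 + 1175.11 + 507.43 + 567.20 = 5025.38
Landed cost (B) = invoice 63410.83 + 5025.38 + duty 5890.60 = 74326.81
Difference = |76130.89 − 74326.81| = 1804.08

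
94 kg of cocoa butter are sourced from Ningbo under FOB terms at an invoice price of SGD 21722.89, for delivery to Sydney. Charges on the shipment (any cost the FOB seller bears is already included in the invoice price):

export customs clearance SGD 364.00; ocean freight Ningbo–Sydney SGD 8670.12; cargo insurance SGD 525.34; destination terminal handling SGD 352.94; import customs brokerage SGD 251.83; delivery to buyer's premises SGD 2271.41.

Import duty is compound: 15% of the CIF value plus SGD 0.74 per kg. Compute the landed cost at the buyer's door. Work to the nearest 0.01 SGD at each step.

FOB: the seller bears costs until goods are on board at the origin port; the buyer bears freight, insurance and all costs thereafter.
Already in the invoice (seller's account under FOB): export clearance — exclude.
CIF value = FOB price + freight + insurance = 21722.89 + 8670.12 + 525.34 = 30918.35
Ad valorem component: 30918.35 × 15% = 4637.75
Specific component: 94 × 0.74 = 69.56
Import duty = 4637.75 + 69.56 = 4707.31
Buyer bears: freight 8670.12 + insurance 525.34 + destination terminal 352.94 + brokerage 251.83 + delivery 2271.41 + duty 4707.31 = 16778.95
Landed cost = invoice 21722.89 + 16778.95 = 38501.84

Total landed cost: SGD 38501.84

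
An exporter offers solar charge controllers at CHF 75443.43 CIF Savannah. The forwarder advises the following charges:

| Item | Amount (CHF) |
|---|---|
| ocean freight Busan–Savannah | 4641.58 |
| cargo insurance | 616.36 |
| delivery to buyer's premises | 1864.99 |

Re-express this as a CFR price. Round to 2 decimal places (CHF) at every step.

Not relevant to the conversion: freight — on the seller under both CIF and CFR; already in the CIF price and stays in the CFR price. delivery — on the buyer under both terms; not part of either seller's price.
From CIF to CFR, the seller no longer bears: insurance.
CFR price = 75443.43 − 616.36 = 74827.07

CFR price: CHF 74827.07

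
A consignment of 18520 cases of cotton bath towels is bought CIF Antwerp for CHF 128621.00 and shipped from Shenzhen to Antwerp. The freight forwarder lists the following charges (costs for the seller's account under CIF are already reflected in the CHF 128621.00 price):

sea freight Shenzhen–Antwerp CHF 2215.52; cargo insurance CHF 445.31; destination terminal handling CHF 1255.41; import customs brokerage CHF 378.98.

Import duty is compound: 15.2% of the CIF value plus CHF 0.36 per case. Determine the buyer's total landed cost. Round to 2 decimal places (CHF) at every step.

Total landed cost: CHF 156472.98

CIF: the seller pays costs through ocean freight and marine insurance to the destination port.
Already in the invoice (seller's account under CIF): freight, insurance — exclude.
The CIF price already equals the CIF value: 128621.00
Ad valorem component: 128621.00 × 15.2% = 19550.39
Specific component: 18520 × 0.36 = 6667.20
Import duty = 19550.39 + 6667.20 = 26217.59
Buyer bears: destination terminal 1255.41 + brokerage 378.98 + duty 26217.59 = 27851.98
Landed cost = invoice 128621.00 + 27851.98 = 156472.98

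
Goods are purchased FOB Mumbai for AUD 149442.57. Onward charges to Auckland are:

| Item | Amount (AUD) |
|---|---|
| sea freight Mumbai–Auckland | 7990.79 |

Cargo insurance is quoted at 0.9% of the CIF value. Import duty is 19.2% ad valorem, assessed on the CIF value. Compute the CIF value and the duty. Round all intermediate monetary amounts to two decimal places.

CIF value: AUD 158863.13; import duty: AUD 30501.72

Let C be the CIF value. C = FOB price + freight + 0.9% × C
C − 0.9% × C = 149442.57 + 7990.79
0.991 × C = 157433.36
C = 157433.36 / 0.991 = 158863.13
Insurance premium = 0.9% × 158863.13 = 1429.77
Import duty = 158863.13 × 19.2% = 30501.72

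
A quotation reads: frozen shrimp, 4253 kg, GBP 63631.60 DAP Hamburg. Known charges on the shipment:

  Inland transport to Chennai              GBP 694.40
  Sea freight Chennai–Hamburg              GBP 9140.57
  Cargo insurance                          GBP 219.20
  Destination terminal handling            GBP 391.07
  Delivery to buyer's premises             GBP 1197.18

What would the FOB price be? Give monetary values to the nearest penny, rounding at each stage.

Not relevant to the conversion: inland to port — on the seller under both DAP and FOB; already in the DAP price and stays in the FOB price.
From DAP to FOB, the seller no longer bears: freight, insurance, destination terminal, delivery.
FOB price = 63631.60 − 9140.57 − 219.20 − 391.07 − 1197.18 = 52683.58

FOB price: GBP 52683.58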